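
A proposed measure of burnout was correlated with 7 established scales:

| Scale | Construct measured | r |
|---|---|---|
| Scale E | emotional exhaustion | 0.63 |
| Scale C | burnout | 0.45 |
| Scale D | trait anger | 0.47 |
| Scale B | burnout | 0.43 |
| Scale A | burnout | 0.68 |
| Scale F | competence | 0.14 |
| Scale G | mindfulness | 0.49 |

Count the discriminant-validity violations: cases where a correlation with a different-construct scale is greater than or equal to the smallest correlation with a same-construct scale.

3

Convergent (same construct = burnout): Scale C, Scale B, Scale A.
Smallest convergent = 0.43. Discriminant values: 0.63, 0.47, 0.14, 0.49; count ≥ 0.43 → 3.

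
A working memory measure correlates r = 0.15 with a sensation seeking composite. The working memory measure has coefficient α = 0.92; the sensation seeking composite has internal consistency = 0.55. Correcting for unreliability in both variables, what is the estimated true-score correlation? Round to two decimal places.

r_true = r_obs / √(r_xx · r_yy) = 0.15 / √(0.92 × 0.55) = 0.15 / √0.5060 = 0.15 / 0.7113 ≈ 0.21.

0.21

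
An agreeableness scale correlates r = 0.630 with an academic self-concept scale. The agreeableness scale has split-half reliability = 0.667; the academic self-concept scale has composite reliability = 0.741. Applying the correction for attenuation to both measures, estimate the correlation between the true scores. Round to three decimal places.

0.896

r_true = r_obs / √(r_xx · r_yy) = 0.630 / √(0.667 × 0.741) = 0.630 / √0.494247 = 0.630 / 0.7030 ≈ 0.896.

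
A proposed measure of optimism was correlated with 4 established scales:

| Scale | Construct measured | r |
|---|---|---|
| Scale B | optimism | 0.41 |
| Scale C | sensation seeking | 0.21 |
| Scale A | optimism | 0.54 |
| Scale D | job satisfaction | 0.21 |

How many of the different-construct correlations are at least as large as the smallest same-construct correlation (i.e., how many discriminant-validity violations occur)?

0

Convergent (same construct = optimism): Scale B, Scale A.
Smallest convergent = 0.41. Discriminant values: 0.21, 0.21; count ≥ 0.41 → 0.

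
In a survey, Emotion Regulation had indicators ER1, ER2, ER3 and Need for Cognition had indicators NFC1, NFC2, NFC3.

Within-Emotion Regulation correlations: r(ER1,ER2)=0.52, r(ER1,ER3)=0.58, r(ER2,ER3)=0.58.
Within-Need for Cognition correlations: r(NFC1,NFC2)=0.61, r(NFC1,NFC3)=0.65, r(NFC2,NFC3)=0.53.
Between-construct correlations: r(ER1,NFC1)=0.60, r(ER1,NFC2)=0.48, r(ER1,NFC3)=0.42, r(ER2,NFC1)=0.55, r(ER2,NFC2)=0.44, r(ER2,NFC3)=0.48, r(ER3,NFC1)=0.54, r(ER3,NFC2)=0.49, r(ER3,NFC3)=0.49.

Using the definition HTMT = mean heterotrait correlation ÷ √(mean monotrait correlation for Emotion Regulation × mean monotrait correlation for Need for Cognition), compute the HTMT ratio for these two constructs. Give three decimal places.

0.863

Between-construct mean = 4.49/9 = 0.4989.
Mean within-ER = 1.68/3 = 0.5600; mean within-NFC = 1.79/3 = 0.5967.
Geometric mean = √(0.5600 × 0.5967) = 0.5781.
HTMT = 0.4989 / 0.5781 = 0.863.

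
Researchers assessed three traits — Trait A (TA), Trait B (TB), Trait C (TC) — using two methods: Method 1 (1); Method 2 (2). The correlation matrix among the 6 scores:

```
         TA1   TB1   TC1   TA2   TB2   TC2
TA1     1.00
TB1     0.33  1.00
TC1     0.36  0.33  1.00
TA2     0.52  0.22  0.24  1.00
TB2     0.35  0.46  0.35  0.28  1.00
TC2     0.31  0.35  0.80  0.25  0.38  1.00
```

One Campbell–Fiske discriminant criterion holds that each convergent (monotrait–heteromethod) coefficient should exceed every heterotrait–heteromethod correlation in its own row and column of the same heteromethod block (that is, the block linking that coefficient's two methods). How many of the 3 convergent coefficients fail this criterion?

Each convergent coefficient versus the relevant comparison correlations:
TA (methods 1·2): 0.52 vs {0.35, 0.22, 0.31, 0.24} → pass.
TB (methods 1·2): 0.46 vs {0.22, 0.35, 0.35, 0.35} → pass.
TC (methods 1·2): 0.80 vs {0.24, 0.31, 0.35, 0.35} → pass.
0 of 3 fail.

0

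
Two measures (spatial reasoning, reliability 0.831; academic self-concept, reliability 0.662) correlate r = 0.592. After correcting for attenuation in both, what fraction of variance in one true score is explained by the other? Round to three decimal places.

Disattenuated r = 0.592 / √(0.831 × 0.662) = 0.592 / 0.7417 = 0.7982.
Shared true-score variance = 0.7982² = 0.6371 ≈ 0.637.

0.637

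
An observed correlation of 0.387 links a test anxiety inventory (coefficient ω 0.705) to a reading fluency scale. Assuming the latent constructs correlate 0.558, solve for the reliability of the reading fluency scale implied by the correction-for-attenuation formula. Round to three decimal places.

0.682

r_true = r_obs / √(r_xx · r_yy) ⇒ 0.558 = 0.387 / √(0.705 · r_yy).
√(0.705 · r_yy) = 0.387 / 0.558 = 0.6935; 0.705 · r_yy = 0.4809; r_yy = 0.4809 / 0.705 ≈ 0.682.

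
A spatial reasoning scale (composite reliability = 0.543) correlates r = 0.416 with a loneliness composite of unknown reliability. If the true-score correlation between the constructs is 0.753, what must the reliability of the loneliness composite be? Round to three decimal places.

0.562

r_true = r_obs / √(r_xx · r_yy) ⇒ 0.753 = 0.416 / √(0.543 · r_yy).
√(0.543 · r_yy) = 0.416 / 0.753 = 0.5525; 0.543 · r_yy = 0.3053; r_yy = 0.3053 / 0.543 ≈ 0.562.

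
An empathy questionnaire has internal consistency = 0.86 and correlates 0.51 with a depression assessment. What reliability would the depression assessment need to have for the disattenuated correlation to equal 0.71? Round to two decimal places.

r_true = r_obs / √(r_xx · r_yy) ⇒ 0.71 = 0.51 / √(0.86 · r_yy).
√(0.86 · r_yy) = 0.51 / 0.71 = 0.7183; 0.86 · r_yy = 0.5160; r_yy = 0.5160 / 0.86 ≈ 0.60.

0.60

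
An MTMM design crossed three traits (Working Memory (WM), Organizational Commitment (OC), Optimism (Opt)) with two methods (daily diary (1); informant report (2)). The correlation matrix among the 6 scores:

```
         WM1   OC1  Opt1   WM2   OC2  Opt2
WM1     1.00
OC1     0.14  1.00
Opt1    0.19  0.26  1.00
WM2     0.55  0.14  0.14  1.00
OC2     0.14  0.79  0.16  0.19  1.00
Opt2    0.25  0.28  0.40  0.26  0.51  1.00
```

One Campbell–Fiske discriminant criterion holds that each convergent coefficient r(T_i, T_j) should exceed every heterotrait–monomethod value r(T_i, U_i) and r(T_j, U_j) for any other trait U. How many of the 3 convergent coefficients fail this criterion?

1

Checking each validity diagonal entry against its comparison values:
WM (methods 1·2): 0.55 vs {0.14, 0.19, 0.19, 0.26} → pass.
OC (methods 1·2): 0.79 vs {0.14, 0.19, 0.26, 0.51} → pass.
Opt (methods 1·2): 0.40 vs {0.19, 0.26, 0.26, 0.51} → fail.
1 of 3 fail.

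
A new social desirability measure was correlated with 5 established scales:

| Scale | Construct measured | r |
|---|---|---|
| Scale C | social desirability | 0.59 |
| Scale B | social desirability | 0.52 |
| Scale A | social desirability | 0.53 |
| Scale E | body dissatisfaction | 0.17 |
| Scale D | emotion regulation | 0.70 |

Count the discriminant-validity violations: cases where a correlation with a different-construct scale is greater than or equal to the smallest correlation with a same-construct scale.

1

Convergent (same construct = social desirability): Scale C, Scale B, Scale A.
Smallest convergent = 0.52. Discriminant values: 0.17, 0.70; count ≥ 0.52 → 1.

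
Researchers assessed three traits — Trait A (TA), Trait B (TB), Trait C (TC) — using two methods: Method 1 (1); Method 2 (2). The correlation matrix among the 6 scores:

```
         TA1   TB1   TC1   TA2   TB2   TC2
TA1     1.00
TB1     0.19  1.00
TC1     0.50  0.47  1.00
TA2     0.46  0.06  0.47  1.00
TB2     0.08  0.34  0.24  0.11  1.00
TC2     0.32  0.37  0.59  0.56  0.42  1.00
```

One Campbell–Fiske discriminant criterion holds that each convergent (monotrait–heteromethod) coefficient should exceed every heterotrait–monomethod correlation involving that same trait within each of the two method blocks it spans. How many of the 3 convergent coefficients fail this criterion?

Checking each validity diagonal entry against its comparison values:
TA (methods 1·2): 0.46 vs {0.19, 0.11, 0.50, 0.56} → fail.
TB (methods 1·2): 0.34 vs {0.19, 0.11, 0.47, 0.42} → fail.
TC (methods 1·2): 0.59 vs {0.50, 0.56, 0.47, 0.42} → pass.
2 of 3 fail.

2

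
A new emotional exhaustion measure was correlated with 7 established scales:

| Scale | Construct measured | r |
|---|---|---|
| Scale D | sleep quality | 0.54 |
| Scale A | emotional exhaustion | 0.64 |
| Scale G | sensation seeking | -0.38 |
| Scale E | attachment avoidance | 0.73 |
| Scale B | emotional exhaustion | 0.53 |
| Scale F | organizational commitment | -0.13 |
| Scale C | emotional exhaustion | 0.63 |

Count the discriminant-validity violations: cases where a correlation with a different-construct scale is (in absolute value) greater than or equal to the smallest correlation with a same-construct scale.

Convergent (same construct = emotional exhaustion): Scale A, Scale B, Scale C.
Smallest convergent = 0.53. Discriminant |r|: 0.54, 0.38, 0.73, 0.13; count ≥ 0.53 → 2.

2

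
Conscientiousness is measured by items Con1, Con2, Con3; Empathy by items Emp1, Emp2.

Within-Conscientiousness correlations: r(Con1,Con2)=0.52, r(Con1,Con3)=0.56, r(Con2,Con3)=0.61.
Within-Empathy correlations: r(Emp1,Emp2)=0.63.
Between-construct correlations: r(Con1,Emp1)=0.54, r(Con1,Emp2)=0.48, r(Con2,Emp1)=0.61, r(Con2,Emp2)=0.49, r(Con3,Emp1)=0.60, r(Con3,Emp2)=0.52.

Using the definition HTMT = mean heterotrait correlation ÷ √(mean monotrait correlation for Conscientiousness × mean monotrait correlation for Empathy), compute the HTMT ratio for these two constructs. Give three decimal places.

Between-construct mean = 3.24/6 = 0.5400.
Mean within-Con = 1.69/3 = 0.5633; mean within-Emp = 0.63/1 = 0.6300.
Geometric mean = √(0.5633 × 0.6300) = 0.5957.
HTMT = 0.5400 / 0.5957 = 0.906.

0.906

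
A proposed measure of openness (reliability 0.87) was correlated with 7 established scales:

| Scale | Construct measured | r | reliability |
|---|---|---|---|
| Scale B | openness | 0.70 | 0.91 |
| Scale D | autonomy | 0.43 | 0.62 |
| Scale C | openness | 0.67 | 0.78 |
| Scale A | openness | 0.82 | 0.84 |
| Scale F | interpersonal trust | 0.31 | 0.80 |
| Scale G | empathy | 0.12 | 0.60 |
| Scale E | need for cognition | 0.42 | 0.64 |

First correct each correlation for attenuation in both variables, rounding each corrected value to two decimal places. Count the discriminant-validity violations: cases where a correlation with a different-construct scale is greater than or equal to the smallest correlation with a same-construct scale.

0

Disattenuated r (r / √(r_scale · r_new)):
  Scale B (conv): 0.70 / √(0.91·0.87) = 0.79
  Scale D (disc): 0.43 / √(0.62·0.87) = 0.59
  Scale C (conv): 0.67 / √(0.78·0.87) = 0.81
  Scale A (conv): 0.82 / √(0.84·0.87) = 0.96
  Scale F (disc): 0.31 / √(0.80·0.87) = 0.37
  Scale G (disc): 0.12 / √(0.60·0.87) = 0.17
  Scale E (disc): 0.42 / √(0.64·0.87) = 0.56
Smallest convergent = 0.79. Discriminant values: 0.59, 0.37, 0.17, 0.56; count ≥ 0.79 → 0.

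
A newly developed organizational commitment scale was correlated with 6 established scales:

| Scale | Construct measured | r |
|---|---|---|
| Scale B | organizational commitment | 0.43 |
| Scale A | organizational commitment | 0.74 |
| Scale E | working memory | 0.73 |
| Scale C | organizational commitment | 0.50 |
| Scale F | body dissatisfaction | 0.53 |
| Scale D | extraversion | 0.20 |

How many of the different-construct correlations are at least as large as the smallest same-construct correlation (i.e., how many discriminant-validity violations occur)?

Convergent (same construct = organizational commitment): Scale B, Scale A, Scale C.
Smallest convergent = 0.43. Discriminant values: 0.73, 0.53, 0.20; count ≥ 0.43 → 2.

2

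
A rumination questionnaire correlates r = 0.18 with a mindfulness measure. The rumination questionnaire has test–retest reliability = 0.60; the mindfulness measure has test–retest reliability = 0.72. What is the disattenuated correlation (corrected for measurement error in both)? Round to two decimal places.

0.27

r_true = r_obs / √(r_xx · r_yy) = 0.18 / √(0.60 × 0.72) = 0.18 / √0.4320 = 0.18 / 0.6573 ≈ 0.27.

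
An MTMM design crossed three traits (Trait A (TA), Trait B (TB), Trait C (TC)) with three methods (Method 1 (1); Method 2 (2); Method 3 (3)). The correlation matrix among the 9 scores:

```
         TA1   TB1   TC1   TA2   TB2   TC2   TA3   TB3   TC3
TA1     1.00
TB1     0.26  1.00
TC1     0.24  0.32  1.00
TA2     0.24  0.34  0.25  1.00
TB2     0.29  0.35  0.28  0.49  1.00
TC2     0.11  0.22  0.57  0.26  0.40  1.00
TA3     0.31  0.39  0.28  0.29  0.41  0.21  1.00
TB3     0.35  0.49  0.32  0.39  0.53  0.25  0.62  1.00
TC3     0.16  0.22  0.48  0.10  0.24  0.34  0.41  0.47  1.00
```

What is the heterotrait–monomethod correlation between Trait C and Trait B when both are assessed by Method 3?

Different traits, same method: r(TC3, TB3) = 0.47.

0.47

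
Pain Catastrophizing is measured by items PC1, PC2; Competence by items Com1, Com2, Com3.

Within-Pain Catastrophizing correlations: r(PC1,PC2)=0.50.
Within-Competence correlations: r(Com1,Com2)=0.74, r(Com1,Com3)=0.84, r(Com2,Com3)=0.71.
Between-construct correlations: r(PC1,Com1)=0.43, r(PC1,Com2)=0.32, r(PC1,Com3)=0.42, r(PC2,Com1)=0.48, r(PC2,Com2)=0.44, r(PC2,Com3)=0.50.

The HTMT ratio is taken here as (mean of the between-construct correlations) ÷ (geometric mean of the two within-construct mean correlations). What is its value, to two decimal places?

0.70

Between-construct mean = 2.59/6 = 0.4317.
Mean within-PC = 0.50/1 = 0.5000; mean within-Com = 2.29/3 = 0.7633.
Geometric mean = √(0.5000 × 0.7633) = 0.6178.
HTMT = 0.4317 / 0.6178 = 0.70.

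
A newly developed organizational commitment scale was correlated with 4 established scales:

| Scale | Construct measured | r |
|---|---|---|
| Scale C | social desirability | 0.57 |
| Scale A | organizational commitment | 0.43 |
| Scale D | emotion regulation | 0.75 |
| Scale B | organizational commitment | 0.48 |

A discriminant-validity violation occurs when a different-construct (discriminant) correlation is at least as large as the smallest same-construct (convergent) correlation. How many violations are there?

Convergent (same construct = organizational commitment): Scale A, Scale B.
Smallest convergent = 0.43. Discriminant values: 0.57, 0.75; count ≥ 0.43 → 2.

2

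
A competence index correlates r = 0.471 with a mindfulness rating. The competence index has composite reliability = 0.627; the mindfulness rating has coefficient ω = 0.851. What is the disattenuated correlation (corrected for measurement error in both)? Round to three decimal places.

0.645

r_true = r_obs / √(r_xx · r_yy) = 0.471 / √(0.627 × 0.851) = 0.471 / √0.533577 = 0.471 / 0.7305 ≈ 0.645.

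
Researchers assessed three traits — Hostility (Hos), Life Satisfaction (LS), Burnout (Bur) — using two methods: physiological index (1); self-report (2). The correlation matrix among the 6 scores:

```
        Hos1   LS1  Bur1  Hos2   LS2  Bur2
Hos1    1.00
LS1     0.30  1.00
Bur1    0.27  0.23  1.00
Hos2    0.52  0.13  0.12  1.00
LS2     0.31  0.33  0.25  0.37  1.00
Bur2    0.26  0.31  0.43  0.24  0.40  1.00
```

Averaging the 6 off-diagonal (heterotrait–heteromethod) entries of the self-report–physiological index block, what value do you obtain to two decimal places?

HTHM values (method 2 × method 1): 0.13, 0.12, 0.31, 0.25, 0.26, 0.31; mean = 1.38/6 = 0.23.

0.23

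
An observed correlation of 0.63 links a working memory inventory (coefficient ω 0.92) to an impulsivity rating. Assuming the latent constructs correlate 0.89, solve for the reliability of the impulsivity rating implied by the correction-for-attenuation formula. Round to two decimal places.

r_true = r_obs / √(r_xx · r_yy) ⇒ 0.89 = 0.63 / √(0.92 · r_yy).
√(0.92 · r_yy) = 0.63 / 0.89 = 0.7079; 0.92 · r_yy = 0.5011; r_yy = 0.5011 / 0.92 ≈ 0.54.

0.54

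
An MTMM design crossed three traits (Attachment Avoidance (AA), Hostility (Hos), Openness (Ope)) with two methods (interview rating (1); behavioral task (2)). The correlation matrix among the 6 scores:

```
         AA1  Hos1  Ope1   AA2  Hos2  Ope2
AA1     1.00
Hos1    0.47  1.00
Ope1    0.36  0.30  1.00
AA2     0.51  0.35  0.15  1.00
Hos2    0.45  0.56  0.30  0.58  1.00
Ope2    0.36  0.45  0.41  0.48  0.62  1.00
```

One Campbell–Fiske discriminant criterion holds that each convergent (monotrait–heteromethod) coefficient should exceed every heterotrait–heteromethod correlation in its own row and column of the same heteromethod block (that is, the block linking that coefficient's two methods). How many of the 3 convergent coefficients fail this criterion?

1

Convergent coefficients and their comparison sets:
AA (methods 1·2): 0.51 vs {0.45, 0.35, 0.36, 0.15} → pass.
Hos (methods 1·2): 0.56 vs {0.35, 0.45, 0.45, 0.30} → pass.
Ope (methods 1·2): 0.41 vs {0.15, 0.36, 0.30, 0.45} → fail.
1 of 3 fail.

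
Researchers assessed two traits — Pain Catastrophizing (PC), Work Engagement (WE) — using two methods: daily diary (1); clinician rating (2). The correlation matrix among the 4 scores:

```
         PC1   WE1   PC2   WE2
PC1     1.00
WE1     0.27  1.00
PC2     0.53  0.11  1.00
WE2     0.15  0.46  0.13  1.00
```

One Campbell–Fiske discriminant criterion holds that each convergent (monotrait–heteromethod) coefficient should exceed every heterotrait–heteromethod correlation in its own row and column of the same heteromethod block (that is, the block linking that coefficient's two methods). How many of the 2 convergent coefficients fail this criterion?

0

Each convergent coefficient versus the relevant comparison correlations:
PC (methods 1·2): 0.53 vs {0.15, 0.11} → pass.
WE (methods 1·2): 0.46 vs {0.11, 0.15} → pass.
0 of 2 fail.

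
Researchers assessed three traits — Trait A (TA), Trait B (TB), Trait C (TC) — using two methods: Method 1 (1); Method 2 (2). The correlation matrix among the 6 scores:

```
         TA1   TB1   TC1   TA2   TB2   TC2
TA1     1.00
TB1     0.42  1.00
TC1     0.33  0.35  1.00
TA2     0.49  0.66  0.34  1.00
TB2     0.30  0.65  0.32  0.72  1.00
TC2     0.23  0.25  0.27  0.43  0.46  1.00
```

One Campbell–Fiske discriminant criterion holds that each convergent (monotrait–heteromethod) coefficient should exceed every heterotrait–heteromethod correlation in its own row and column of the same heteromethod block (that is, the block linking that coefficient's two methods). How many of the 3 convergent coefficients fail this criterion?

3

Checking each validity diagonal entry against its comparison values:
TA (methods 1·2): 0.49 vs {0.30, 0.66, 0.23, 0.34} → fail.
TB (methods 1·2): 0.65 vs {0.66, 0.30, 0.25, 0.32} → fail.
TC (methods 1·2): 0.27 vs {0.34, 0.23, 0.32, 0.25} → fail.
3 of 3 fail.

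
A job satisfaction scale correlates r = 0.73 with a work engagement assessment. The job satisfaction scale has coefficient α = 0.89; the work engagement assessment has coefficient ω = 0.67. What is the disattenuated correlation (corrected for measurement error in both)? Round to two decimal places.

0.95

r_true = r_obs / √(r_xx · r_yy) = 0.73 / √(0.89 × 0.67) = 0.73 / √0.5963 = 0.73 / 0.7722 ≈ 0.95.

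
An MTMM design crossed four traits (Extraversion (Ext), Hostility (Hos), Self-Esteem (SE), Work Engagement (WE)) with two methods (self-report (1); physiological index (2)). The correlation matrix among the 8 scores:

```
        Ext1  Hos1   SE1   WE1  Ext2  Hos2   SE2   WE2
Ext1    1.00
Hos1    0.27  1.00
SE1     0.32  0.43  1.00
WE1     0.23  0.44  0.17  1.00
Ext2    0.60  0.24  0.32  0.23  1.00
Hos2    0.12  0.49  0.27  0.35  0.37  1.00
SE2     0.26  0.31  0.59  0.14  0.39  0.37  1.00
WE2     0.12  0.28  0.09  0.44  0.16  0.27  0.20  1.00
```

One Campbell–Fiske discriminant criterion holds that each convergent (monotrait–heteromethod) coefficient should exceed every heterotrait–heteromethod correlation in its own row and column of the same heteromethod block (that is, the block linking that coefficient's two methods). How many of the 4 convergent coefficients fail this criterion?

0

Each convergent coefficient versus the relevant comparison correlations:
Ext (methods 1·2): 0.60 vs {0.12, 0.24, 0.26, 0.32, 0.12, 0.23} → pass.
Hos (methods 1·2): 0.49 vs {0.24, 0.12, 0.31, 0.27, 0.28, 0.35} → pass.
SE (methods 1·2): 0.59 vs {0.32, 0.26, 0.27, 0.31, 0.09, 0.14} → pass.
WE (methods 1·2): 0.44 vs {0.23, 0.12, 0.35, 0.28, 0.14, 0.09} → pass.
0 of 4 fail.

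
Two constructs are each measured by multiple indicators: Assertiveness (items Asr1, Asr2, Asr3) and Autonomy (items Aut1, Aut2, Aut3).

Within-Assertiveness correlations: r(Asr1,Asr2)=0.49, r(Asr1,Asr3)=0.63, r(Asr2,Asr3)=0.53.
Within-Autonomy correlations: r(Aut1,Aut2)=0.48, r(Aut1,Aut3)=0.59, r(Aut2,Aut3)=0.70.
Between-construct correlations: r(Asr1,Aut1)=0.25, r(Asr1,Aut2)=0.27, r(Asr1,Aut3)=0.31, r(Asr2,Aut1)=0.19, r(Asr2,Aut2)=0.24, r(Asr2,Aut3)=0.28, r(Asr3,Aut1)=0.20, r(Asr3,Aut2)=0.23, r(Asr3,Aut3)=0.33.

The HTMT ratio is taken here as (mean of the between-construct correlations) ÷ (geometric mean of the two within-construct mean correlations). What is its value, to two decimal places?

0.45

Between-construct mean = 2.30/9 = 0.2556.
Mean within-Asr = 1.65/3 = 0.5500; mean within-Aut = 1.77/3 = 0.5900.
Geometric mean = √(0.5500 × 0.5900) = 0.5696.
HTMT = 0.2556 / 0.5696 = 0.45.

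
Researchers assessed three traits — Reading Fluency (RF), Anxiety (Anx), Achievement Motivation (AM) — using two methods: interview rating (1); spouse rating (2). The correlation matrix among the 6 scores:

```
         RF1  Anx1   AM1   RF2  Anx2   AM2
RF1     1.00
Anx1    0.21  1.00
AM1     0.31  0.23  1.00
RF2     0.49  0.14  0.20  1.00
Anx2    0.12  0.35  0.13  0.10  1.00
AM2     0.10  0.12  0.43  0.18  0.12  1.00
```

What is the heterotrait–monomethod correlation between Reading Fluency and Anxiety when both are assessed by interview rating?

0.21

Different traits, same method: r(RF1, Anx1) = 0.21.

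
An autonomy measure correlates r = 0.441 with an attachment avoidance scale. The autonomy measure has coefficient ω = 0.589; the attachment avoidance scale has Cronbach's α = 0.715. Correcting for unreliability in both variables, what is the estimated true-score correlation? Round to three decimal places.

0.680

r_true = r_obs / √(r_xx · r_yy) = 0.441 / √(0.589 × 0.715) = 0.441 / √0.421135 = 0.441 / 0.6489 ≈ 0.680.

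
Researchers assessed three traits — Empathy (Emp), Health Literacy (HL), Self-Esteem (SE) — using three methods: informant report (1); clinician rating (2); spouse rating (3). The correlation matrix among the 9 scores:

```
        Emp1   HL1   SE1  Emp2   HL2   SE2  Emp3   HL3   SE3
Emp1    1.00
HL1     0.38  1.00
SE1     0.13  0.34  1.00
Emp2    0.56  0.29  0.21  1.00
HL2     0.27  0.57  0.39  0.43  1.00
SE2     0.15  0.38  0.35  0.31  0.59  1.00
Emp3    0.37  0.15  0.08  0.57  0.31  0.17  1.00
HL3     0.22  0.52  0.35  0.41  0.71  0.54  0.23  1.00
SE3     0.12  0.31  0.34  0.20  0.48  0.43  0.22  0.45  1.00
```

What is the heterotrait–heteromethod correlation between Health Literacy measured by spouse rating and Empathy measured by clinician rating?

Different traits and methods: r(HL3, Emp2) = 0.41.

0.41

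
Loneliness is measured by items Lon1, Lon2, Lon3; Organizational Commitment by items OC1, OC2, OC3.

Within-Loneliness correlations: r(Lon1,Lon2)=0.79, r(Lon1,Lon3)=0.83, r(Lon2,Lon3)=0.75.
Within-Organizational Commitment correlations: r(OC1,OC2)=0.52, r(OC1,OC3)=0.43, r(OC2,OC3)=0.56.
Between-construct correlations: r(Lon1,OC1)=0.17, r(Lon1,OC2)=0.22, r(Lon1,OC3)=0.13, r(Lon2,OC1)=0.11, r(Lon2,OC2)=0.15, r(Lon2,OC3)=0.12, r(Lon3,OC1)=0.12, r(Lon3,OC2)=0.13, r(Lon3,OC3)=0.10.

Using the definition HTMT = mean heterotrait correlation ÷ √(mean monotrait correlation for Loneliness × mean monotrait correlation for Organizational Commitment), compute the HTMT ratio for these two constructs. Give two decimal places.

Mean heterotrait r = 1.25/9 = 0.1389.
Mean within-Lon = 2.37/3 = 0.7900; mean within-OC = 1.51/3 = 0.5033.
Geometric mean = √(0.7900 × 0.5033) = 0.6306.
HTMT = 0.1389 / 0.6306 = 0.22.

0.22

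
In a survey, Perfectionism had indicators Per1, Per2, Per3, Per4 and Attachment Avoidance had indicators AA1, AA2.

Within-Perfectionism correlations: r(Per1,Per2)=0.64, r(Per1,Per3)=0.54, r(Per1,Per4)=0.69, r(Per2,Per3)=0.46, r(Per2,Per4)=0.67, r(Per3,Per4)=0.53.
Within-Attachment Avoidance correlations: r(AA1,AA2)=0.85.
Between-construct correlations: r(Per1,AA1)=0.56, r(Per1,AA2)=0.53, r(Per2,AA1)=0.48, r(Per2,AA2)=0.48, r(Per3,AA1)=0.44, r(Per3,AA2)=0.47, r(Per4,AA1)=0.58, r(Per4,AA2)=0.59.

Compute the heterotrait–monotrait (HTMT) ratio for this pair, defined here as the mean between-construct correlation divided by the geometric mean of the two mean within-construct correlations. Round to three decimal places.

0.730

Mean heterotrait r = 4.13/8 = 0.5163.
Mean within-Per = 3.53/6 = 0.5883; mean within-AA = 0.85/1 = 0.8500.
Geometric mean = √(0.5883 × 0.8500) = 0.7071.
HTMT = 0.5163 / 0.7071 = 0.730.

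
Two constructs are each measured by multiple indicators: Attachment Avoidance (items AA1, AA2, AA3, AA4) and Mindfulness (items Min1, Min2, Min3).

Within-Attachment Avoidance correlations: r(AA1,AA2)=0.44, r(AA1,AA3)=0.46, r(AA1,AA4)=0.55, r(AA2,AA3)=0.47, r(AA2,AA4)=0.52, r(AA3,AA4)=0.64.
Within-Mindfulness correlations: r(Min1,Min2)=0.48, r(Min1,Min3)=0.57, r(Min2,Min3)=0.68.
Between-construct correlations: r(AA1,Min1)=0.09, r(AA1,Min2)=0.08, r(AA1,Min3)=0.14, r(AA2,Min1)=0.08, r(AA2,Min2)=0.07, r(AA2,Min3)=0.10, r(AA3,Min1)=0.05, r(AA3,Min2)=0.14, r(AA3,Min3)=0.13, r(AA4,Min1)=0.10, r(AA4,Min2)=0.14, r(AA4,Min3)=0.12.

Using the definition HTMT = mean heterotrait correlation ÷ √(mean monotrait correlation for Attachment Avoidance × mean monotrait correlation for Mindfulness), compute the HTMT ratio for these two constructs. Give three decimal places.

0.190

Mean heterotrait r = 1.24/12 = 0.1033.
Mean within-AA = 3.08/6 = 0.5133; mean within-Min = 1.73/3 = 0.5767.
Geometric mean = √(0.5133 × 0.5767) = 0.5441.
HTMT = 0.1033 / 0.5441 = 0.190.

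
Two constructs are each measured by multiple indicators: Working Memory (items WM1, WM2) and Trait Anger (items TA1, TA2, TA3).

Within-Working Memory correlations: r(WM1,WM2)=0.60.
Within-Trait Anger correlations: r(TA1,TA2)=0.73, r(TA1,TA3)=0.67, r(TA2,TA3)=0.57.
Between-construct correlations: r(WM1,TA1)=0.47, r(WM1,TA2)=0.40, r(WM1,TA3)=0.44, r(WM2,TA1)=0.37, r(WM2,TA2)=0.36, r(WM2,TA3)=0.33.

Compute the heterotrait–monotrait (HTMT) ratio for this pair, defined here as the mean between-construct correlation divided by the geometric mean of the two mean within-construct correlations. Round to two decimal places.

0.63

Between-construct mean = 2.37/6 = 0.3950.
Mean within-WM = 0.60/1 = 0.6000; mean within-TA = 1.97/3 = 0.6567.
Geometric mean = √(0.6000 × 0.6567) = 0.6277.
HTMT = 0.3950 / 0.6277 = 0.63.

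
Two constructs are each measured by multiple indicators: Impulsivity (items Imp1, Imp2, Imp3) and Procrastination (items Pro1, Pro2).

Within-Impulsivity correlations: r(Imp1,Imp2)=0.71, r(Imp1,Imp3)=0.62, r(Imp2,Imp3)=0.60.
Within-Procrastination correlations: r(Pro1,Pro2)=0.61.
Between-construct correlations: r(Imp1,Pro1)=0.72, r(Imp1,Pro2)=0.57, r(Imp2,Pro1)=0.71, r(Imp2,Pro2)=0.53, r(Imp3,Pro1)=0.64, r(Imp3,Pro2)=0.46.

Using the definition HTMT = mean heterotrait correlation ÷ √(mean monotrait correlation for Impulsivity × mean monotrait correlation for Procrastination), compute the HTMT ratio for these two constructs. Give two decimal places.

Mean heterotrait r = 3.63/6 = 0.6050.
Mean within-Imp = 1.93/3 = 0.6433; mean within-Pro = 0.61/1 = 0.6100.
Geometric mean = √(0.6433 × 0.6100) = 0.6264.
HTMT = 0.6050 / 0.6264 = 0.97.

0.97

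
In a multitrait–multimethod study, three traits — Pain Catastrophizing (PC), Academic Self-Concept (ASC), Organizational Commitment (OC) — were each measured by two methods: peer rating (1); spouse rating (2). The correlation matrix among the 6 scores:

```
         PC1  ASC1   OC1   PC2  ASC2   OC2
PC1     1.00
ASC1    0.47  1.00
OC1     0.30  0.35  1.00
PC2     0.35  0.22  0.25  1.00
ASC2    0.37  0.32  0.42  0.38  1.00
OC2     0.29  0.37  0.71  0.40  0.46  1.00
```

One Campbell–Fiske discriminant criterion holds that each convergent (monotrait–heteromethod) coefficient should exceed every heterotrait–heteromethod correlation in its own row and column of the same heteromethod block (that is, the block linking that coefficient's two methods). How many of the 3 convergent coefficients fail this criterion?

Convergent coefficients and their comparison sets:
PC (methods 1·2): 0.35 vs {0.37, 0.22, 0.29, 0.25} → fail.
ASC (methods 1·2): 0.32 vs {0.22, 0.37, 0.37, 0.42} → fail.
OC (methods 1·2): 0.71 vs {0.25, 0.29, 0.42, 0.37} → pass.
2 of 3 fail.

2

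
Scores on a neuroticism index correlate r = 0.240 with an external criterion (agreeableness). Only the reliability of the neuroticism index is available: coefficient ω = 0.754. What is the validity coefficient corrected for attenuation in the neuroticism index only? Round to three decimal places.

Single correction: r_c = r_obs / √r_xx = 0.240 / √0.754 = 0.240 / 0.8683 ≈ 0.276.

0.276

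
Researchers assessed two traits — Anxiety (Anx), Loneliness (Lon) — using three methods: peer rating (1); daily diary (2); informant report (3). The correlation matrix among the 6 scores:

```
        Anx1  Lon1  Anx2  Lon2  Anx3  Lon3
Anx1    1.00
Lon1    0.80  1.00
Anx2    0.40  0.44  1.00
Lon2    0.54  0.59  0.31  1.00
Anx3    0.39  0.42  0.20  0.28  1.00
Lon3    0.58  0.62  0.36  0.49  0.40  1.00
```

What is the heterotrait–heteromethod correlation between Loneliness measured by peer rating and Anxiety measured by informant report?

0.42

Different traits and methods: r(Lon1, Anx3) = 0.42.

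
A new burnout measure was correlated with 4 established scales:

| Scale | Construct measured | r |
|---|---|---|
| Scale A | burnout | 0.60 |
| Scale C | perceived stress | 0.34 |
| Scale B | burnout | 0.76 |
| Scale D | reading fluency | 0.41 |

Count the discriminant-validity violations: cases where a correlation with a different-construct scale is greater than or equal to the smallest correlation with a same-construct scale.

0

Convergent (same construct = burnout): Scale A, Scale B.
Smallest convergent = 0.60. Discriminant values: 0.34, 0.41; count ≥ 0.60 → 0.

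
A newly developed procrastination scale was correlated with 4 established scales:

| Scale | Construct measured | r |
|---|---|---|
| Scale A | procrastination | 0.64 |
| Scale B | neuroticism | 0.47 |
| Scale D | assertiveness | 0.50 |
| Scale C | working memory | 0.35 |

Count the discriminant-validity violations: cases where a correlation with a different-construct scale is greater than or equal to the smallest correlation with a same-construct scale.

Convergent (same construct = procrastination): Scale A.
Smallest convergent = 0.64. Discriminant values: 0.47, 0.50, 0.35; count ≥ 0.64 → 0.

0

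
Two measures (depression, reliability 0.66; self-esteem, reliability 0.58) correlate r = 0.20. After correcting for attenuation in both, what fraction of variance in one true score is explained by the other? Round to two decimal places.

Disattenuated r = 0.20 / √(0.66 × 0.58) = 0.20 / 0.6187 = 0.3233.
Shared true-score variance = 0.3233² = 0.1045 ≈ 0.10.

0.10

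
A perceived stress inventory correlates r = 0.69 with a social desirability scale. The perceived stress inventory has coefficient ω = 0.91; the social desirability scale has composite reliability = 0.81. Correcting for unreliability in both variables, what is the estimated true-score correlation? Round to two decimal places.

r_true = r_obs / √(r_xx · r_yy) = 0.69 / √(0.91 × 0.81) = 0.69 / √0.7371 = 0.69 / 0.8585 ≈ 0.80.

0.80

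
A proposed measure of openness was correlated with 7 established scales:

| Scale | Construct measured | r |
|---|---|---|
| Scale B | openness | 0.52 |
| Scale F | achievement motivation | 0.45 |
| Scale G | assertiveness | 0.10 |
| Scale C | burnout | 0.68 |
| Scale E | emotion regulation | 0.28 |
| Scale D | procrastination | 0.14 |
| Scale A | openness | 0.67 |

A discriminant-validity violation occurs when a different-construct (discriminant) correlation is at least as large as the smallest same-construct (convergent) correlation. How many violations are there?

1

Convergent (same construct = openness): Scale B, Scale A.
Smallest convergent = 0.52. Discriminant values: 0.45, 0.10, 0.68, 0.28, 0.14; count ≥ 0.52 → 1.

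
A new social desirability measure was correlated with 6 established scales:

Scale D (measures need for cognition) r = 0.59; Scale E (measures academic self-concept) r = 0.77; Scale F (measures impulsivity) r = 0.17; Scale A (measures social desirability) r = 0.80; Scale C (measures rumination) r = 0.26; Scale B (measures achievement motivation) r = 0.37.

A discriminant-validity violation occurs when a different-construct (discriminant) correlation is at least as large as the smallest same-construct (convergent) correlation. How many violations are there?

Convergent (same construct = social desirability): Scale A.
Smallest convergent = 0.80. Discriminant values: 0.59, 0.77, 0.17, 0.26, 0.37; count ≥ 0.80 → 0.

0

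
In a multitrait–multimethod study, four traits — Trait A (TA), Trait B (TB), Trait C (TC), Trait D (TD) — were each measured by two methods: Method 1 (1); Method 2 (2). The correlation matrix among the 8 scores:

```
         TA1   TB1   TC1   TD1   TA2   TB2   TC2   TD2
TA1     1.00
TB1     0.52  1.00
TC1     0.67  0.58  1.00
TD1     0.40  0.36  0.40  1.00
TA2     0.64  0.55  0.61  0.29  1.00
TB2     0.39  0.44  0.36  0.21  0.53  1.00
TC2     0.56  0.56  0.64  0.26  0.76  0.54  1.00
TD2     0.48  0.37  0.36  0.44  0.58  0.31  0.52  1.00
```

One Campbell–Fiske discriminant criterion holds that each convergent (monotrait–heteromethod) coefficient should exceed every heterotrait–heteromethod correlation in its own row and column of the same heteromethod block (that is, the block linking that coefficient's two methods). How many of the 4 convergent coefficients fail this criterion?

Convergent coefficients and their comparison sets:
TA (methods 1·2): 0.64 vs {0.39, 0.55, 0.56, 0.61, 0.48, 0.29} → pass.
TB (methods 1·2): 0.44 vs {0.55, 0.39, 0.56, 0.36, 0.37, 0.21} → fail.
TC (methods 1·2): 0.64 vs {0.61, 0.56, 0.36, 0.56, 0.36, 0.26} → pass.
TD (methods 1·2): 0.44 vs {0.29, 0.48, 0.21, 0.37, 0.26, 0.36} → fail.
2 of 4 fail.

2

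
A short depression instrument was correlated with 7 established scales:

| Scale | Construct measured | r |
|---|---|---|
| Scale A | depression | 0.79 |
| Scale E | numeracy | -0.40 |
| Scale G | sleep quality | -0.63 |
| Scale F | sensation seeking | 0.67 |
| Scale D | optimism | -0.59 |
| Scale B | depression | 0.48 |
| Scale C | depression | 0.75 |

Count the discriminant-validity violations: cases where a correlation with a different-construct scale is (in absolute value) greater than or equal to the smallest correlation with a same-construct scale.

3

Convergent (same construct = depression): Scale A, Scale B, Scale C.
Smallest convergent = 0.48. Discriminant |r|: 0.40, 0.63, 0.67, 0.59; count ≥ 0.48 → 3.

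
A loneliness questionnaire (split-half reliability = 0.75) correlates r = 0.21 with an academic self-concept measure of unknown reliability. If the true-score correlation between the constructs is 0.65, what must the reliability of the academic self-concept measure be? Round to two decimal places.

r_true = r_obs / √(r_xx · r_yy) ⇒ 0.65 = 0.21 / √(0.75 · r_yy).
√(0.75 · r_yy) = 0.21 / 0.65 = 0.3231; 0.75 · r_yy = 0.1044; r_yy = 0.1044 / 0.75 ≈ 0.14.

0.14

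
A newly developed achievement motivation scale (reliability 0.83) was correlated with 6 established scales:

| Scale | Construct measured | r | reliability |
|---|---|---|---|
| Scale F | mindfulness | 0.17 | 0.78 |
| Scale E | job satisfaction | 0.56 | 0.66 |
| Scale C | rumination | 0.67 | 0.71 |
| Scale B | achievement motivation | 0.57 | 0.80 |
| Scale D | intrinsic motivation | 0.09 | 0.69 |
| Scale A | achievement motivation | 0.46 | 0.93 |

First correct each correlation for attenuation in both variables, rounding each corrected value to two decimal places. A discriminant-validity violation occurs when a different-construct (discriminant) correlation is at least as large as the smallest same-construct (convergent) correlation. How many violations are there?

Disattenuated r (r / √(r_scale · r_new)):
  Scale F (disc): 0.17 / √(0.78·0.83) = 0.21
  Scale E (disc): 0.56 / √(0.66·0.83) = 0.76
  Scale C (disc): 0.67 / √(0.71·0.83) = 0.87
  Scale B (conv): 0.57 / √(0.80·0.83) = 0.70
  Scale D (disc): 0.09 / √(0.69·0.83) = 0.12
  Scale A (conv): 0.46 / √(0.93·0.83) = 0.52
Smallest convergent = 0.52. Discriminant values: 0.21, 0.76, 0.87, 0.12; count ≥ 0.52 → 2.

2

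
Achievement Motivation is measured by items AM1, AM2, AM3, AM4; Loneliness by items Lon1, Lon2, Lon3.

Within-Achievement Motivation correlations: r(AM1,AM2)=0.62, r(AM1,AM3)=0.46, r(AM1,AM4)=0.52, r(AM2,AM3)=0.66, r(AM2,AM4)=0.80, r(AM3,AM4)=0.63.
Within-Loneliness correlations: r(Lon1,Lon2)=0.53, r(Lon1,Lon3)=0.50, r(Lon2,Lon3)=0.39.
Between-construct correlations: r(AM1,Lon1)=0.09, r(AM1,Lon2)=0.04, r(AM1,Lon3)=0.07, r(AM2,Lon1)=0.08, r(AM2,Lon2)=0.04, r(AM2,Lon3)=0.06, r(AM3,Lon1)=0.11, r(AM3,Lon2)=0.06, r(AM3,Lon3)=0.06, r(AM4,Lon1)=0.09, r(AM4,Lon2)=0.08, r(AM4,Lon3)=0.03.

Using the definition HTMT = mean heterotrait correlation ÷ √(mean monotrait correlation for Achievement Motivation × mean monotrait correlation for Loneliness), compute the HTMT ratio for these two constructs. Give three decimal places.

Mean between = 0.81/12 = 0.0675.
Mean within-AM = 3.69/6 = 0.6150; mean within-Lon = 1.42/3 = 0.4733.
Geometric mean = √(0.6150 × 0.4733) = 0.5395.
HTMT = 0.0675 / 0.5395 = 0.125.

0.125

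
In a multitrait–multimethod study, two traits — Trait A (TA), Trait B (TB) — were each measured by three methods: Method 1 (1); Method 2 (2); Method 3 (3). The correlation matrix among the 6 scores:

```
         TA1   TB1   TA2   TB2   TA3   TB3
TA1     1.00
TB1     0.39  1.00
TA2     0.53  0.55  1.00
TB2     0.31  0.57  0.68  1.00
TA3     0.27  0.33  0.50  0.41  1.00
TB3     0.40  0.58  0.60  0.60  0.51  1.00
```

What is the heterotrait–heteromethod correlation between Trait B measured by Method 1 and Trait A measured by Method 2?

0.55

Different traits and methods: r(TB1, TA2) = 0.55.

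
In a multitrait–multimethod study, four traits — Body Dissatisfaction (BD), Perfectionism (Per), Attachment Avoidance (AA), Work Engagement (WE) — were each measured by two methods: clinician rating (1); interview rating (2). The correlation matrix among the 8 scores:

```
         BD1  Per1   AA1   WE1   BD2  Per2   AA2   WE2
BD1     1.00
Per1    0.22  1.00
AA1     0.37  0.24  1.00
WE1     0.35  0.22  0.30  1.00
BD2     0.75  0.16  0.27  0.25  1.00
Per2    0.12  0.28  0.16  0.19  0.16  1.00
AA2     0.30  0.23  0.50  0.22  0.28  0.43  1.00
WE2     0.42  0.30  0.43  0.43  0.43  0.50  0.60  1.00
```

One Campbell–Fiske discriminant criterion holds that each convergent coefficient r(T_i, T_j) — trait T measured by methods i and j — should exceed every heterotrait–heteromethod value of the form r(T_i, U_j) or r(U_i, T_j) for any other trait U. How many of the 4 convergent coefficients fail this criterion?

Checking each validity diagonal entry against its comparison values:
BD (methods 1·2): 0.75 vs {0.12, 0.16, 0.30, 0.27, 0.42, 0.25} → pass.
Per (methods 1·2): 0.28 vs {0.16, 0.12, 0.23, 0.16, 0.30, 0.19} → fail.
AA (methods 1·2): 0.50 vs {0.27, 0.30, 0.16, 0.23, 0.43, 0.22} → pass.
WE (methods 1·2): 0.43 vs {0.25, 0.42, 0.19, 0.30, 0.22, 0.43} → fail.
2 of 4 fail.

2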